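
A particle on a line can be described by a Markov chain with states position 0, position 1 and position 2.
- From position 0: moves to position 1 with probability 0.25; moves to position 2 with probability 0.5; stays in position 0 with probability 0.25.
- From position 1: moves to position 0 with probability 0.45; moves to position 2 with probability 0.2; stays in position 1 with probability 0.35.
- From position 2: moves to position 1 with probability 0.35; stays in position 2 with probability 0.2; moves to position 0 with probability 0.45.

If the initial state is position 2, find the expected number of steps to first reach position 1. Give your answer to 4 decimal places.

Let t(s) be the expected number of steps to first reach position 1 from state s, with t(position 1) = 0. Conditioning on the first step:
t(position 0) = 1 + 0.25·t(position 0) + 0.5·t(position 2)
t(position 2) = 1 + 0.45·t(position 0) + 0.2·t(position 2)
Solving: t(position 0) = 3.4667, t(position 2) = 3.2000.
Expected steps from position 2 to position 1: 3.2000.

3.2000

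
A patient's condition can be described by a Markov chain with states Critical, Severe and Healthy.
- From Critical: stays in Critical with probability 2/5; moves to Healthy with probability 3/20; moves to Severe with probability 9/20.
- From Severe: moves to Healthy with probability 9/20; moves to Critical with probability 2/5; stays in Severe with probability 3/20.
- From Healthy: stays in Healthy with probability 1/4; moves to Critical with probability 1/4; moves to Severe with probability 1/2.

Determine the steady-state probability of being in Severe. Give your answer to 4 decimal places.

Let the stationary distribution be π with π = πP and π_1 + π_2 + π_3 = 1.
π_1 = 0.4·π_1 + 0.4·π_2 + 0.25·π_3
π_2 = 0.45·π_1 + 0.15·π_2 + 0.5·π_3
Solving with the normalization constraint gives π = (0.3571, 0.3571, 0.2857).
So the stationary probability of Severe is 0.3571.

0.3571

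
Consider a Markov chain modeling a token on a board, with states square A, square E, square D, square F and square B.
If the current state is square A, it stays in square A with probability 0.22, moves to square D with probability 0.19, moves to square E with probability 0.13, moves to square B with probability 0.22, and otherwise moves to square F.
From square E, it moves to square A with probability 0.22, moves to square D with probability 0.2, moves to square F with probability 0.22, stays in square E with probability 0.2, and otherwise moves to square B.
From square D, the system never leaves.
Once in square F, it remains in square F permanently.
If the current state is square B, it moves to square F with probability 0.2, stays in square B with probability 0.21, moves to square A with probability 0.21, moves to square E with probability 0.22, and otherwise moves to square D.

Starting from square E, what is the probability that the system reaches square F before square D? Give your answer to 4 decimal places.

0.5367

Let h(s) be the probability of absorption at square F starting from transient state s. Then h(square F) = 1 and h(square D) = 0. By first-step analysis:
h(square A) = 0.22·h(square A) + 0.13·h(square E) + 0.19·0 + 0.24·1 + 0.22·h(square B)
h(square E) = 0.22·h(square A) + 0.2·h(square E) + 0.2·0 + 0.22·1 + 0.16·h(square B)
h(square B) = 0.21·h(square A) + 0.22·h(square E) + 0.16·0 + 0.2·1 + 0.21·h(square B)
Solving: h(square A) = 0.5521, h(square E) = 0.5367, h(square B) = 0.5494.
Starting from square E, the probability is 0.5367.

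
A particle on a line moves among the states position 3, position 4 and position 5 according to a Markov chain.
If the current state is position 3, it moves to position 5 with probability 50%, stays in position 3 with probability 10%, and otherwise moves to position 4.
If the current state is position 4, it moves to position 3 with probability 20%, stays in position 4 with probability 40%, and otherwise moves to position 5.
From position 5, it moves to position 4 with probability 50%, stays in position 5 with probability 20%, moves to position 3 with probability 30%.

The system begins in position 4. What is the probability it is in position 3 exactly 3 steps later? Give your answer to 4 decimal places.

0.2120

Propagate the distribution vector 3 steps from position 4.
After 0 steps: (0.0000, 1.0000, 0.0000)
After 1 step: (0.2000, 0.4000, 0.4000)
After 2 steps: (0.2200, 0.4400, 0.3400)
After 3 steps: (0.2120, 0.4340, 0.3540)
P(in position 3 after 3 steps) = 0.2120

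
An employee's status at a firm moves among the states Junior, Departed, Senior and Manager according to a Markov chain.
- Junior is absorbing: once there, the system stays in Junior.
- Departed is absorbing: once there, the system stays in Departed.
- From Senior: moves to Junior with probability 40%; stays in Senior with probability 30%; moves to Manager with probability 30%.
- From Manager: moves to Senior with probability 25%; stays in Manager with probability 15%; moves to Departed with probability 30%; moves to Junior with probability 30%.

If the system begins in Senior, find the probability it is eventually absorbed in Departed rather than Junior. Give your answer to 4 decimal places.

0.1731

Let h(s) be the probability of absorption at Departed starting from transient state s. Then h(Departed) = 1 and h(Junior) = 0. By first-step analysis:
h(Senior) = 0.4·0 + 0.3·h(Senior) + 0.3·h(Manager)
h(Manager) = 0.3·0 + 0.3·1 + 0.25·h(Senior) + 0.15·h(Manager)
Solving: h(Senior) = 0.1731, h(Manager) = 0.4038.
Starting from Senior, the probability is 0.1731.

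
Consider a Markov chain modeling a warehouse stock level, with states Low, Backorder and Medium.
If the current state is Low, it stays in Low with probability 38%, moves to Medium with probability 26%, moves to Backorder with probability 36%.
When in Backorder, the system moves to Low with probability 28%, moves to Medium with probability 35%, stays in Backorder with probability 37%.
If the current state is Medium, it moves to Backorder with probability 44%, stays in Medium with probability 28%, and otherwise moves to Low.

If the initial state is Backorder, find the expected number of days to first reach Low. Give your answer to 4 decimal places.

3.5714

Let t(s) be the expected number of days to first reach Low from state s, with t(Low) = 0. Conditioning on the first day:
t(Backorder) = 1 + 0.37·t(Backorder) + 0.35·t(Medium)
t(Medium) = 1 + 0.44·t(Backorder) + 0.28·t(Medium)
Solving: t(Backorder) = 3.5714, t(Medium) = 3.5714.
Expected days from Backorder to Low: 3.5714.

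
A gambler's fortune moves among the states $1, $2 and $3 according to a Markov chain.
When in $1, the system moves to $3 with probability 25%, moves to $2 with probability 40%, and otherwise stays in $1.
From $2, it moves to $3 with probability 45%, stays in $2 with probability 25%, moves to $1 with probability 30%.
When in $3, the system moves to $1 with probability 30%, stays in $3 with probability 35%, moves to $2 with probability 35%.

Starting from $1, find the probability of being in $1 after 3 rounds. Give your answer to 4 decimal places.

0.3159

Propagate the distribution vector 3 rounds from $1.
After 0 rounds: (1.0000, 0.0000, 0.0000)
After 1 round: (0.3500, 0.4000, 0.2500)
After 2 rounds: (0.3175, 0.3275, 0.3550)
After 3 rounds: (0.3159, 0.3331, 0.3510)
P(in $1 after 3 rounds) = 0.3159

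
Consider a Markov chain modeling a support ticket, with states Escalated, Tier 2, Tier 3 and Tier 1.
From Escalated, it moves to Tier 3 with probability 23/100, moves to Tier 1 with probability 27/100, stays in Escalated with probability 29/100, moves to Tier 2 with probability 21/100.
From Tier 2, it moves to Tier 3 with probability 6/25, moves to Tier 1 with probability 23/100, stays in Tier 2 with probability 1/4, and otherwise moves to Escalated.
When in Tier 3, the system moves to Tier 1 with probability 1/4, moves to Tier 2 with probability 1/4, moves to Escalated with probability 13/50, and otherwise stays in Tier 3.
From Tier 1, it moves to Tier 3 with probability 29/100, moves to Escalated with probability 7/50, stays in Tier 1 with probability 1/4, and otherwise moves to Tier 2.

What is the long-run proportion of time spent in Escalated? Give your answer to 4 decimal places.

Let the stationary distribution be π with π = πP and π_1 + π_2 + π_3 + π_4 = 1.
π_1 = 0.29·π_1 + 0.28·π_2 + 0.26·π_3 + 0.14·π_4
π_2 = 0.21·π_1 + 0.25·π_2 + 0.25·π_3 + 0.32·π_4
π_3 = 0.23·π_1 + 0.24·π_2 + 0.24·π_3 + 0.29·π_4
Solving with the normalization constraint gives π = (0.2425, 0.2578, 0.2501, 0.2497).
So the stationary probability of Escalated is 0.2425.

0.2425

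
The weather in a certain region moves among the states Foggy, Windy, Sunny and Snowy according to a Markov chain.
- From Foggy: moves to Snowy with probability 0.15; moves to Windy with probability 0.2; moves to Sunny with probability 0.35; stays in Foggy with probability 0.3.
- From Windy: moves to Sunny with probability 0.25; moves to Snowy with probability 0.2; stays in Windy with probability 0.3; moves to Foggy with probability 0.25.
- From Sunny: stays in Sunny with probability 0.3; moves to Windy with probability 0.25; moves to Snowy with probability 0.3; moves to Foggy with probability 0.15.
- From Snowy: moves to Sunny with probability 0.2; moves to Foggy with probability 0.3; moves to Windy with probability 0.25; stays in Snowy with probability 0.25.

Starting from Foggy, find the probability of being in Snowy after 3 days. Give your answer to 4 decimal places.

Propagate the distribution vector 3 days from Foggy.
After 0 days: (1.0000, 0.0000, 0.0000, 0.0000)
After 1 day: (0.3000, 0.2000, 0.3500, 0.1500)
After 2 days: (0.2375, 0.2450, 0.2900, 0.2275)
After 3 days: (0.2443, 0.2504, 0.2769, 0.2285)
P(in Snowy after 3 days) = 0.2285

0.2285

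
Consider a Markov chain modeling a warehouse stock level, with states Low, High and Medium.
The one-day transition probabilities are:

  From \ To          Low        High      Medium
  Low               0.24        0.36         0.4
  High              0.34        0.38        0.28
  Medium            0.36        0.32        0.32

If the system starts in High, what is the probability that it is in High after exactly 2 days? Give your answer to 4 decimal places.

0.3564

Sum over the intermediate state after 1 day:
P = P(High→Low)·P(Low→High) + P(High→High)·P(High→High) + P(High→Medium)·P(Medium→High)
  = 0.34×0.36 + 0.38×0.38 + 0.28×0.32
  = 0.1224 + 0.1444 + 0.0896 = 0.3564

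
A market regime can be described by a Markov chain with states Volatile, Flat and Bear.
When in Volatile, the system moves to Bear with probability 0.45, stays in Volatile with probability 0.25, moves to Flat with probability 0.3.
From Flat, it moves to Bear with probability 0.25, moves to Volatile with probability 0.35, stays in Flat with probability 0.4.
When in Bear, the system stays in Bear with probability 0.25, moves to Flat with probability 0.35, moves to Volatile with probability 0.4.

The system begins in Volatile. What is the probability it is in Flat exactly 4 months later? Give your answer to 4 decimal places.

Propagate the distribution vector 4 months from Volatile.
After 0 months: (1.0000, 0.0000, 0.0000)
After 1 month: (0.2500, 0.3000, 0.4500)
After 2 months: (0.3475, 0.3525, 0.3000)
After 3 months: (0.3303, 0.3503, 0.3195)
After 4 months: (0.3330, 0.3510, 0.3161)
P(in Flat after 4 months) = 0.3510

0.3510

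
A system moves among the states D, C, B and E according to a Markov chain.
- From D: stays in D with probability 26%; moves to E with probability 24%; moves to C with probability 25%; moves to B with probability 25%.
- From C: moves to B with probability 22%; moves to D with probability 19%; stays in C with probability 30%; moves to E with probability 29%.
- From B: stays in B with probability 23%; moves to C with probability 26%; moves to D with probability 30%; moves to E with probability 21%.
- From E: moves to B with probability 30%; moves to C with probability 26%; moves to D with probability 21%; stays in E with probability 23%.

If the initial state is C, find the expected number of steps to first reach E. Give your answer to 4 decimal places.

Let t(s) be the expected number of steps to first reach E from state s, with t(E) = 0. Conditioning on the first step:
t(D) = 1 + 0.26·t(D) + 0.25·t(C) + 0.25·t(B)
t(C) = 1 + 0.19·t(D) + 0.3·t(C) + 0.22·t(B)
t(B) = 1 + 0.3·t(D) + 0.26·t(C) + 0.23·t(B)
Solving: t(D) = 4.0623, t(C) = 3.8448, t(B) = 4.1797.
Expected steps from C to E: 3.8448.

3.8448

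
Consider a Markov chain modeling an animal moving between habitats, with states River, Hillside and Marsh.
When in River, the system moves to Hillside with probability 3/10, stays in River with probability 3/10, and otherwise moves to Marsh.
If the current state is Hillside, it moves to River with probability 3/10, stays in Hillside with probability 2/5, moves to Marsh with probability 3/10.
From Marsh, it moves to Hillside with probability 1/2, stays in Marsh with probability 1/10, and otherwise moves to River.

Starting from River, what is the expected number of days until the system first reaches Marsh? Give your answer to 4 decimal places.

2.7273

Let t(s) be the expected number of days to first reach Marsh from state s, with t(Marsh) = 0. Conditioning on the first day:
t(River) = 1 + 0.3·t(River) + 0.3·t(Hillside)
t(Hillside) = 1 + 0.3·t(River) + 0.4·t(Hillside)
Solving: t(River) = 2.7273, t(Hillside) = 3.0303.
Expected days from River to Marsh: 2.7273.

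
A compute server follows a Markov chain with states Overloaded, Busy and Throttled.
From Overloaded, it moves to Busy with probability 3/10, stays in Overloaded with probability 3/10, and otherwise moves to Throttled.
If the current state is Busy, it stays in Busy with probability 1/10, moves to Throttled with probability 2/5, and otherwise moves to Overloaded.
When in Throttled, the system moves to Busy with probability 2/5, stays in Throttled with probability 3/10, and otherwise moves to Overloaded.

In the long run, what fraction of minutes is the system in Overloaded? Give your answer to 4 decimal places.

Let the stationary distribution be π with π = πP and π_1 + π_2 + π_3 = 1.
π_1 = 0.3·π_1 + 0.5·π_2 + 0.3·π_3
π_2 = 0.3·π_1 + 0.1·π_2 + 0.4·π_3
Solving with the normalization constraint gives π = (0.3561, 0.2803, 0.3636).
So the stationary probability of Overloaded is 0.3561.

0.3561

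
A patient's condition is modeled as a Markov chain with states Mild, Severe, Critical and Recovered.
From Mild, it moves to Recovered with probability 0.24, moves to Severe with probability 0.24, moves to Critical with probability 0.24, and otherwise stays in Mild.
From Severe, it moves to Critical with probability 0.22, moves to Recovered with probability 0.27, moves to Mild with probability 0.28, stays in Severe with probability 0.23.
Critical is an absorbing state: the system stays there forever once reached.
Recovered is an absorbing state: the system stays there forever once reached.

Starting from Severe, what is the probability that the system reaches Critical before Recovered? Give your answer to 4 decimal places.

0.4631

Let h(s) be the probability of absorption at Critical starting from transient state s. Then h(Critical) = 1 and h(Recovered) = 0. By first-step analysis:
h(Mild) = 0.28·h(Mild) + 0.24·h(Severe) + 0.24·1 + 0.24·0
h(Severe) = 0.28·h(Mild) + 0.23·h(Severe) + 0.22·1 + 0.27·0
Solving: h(Mild) = 0.4877, h(Severe) = 0.4631.
Starting from Severe, the probability is 0.4631.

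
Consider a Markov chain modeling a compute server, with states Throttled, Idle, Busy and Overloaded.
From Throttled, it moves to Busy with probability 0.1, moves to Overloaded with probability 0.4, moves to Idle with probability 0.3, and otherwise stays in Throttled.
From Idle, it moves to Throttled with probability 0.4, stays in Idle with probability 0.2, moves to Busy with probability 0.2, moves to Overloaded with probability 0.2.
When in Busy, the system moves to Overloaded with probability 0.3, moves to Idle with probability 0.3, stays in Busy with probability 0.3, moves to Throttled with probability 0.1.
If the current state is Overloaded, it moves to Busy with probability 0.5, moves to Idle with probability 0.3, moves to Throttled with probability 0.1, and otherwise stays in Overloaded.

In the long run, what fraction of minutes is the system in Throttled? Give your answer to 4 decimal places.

0.2020

Let the stationary distribution be π with π = πP and π_1 + π_2 + π_3 + π_4 = 1.
π_1 = 0.2·π_1 + 0.4·π_2 + 0.1·π_3 + 0.1·π_4
π_2 = 0.3·π_1 + 0.2·π_2 + 0.3·π_3 + 0.3·π_4
π_3 = 0.1·π_1 + 0.2·π_2 + 0.3·π_3 + 0.5·π_4
Solving with the normalization constraint gives π = (0.2020, 0.2727, 0.2811, 0.2441).
So the stationary probability of Throttled is 0.2020.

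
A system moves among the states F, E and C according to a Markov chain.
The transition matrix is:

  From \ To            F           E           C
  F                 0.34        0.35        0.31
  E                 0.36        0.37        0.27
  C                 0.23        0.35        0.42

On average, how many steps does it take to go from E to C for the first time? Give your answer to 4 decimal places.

Let t(s) be the expected number of steps to first reach C from state s, with t(C) = 0. Conditioning on the first step:
t(F) = 1 + 0.34·t(F) + 0.35·t(E)
t(E) = 1 + 0.36·t(F) + 0.37·t(E)
Solving: t(F) = 3.3816, t(E) = 3.5197.
Expected steps from E to C: 3.5197.

3.5197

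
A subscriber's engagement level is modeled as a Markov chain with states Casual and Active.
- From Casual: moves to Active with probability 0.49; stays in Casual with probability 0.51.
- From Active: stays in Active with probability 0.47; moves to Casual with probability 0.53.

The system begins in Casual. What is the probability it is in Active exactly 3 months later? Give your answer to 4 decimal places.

Propagate the distribution vector 3 months from Casual.
After 0 months: (1.0000, 0.0000)
After 1 month: (0.5100, 0.4900)
After 2 months: (0.5198, 0.4802)
After 3 months: (0.5196, 0.4804)
P(in Active after 3 months) = 0.4804

0.4804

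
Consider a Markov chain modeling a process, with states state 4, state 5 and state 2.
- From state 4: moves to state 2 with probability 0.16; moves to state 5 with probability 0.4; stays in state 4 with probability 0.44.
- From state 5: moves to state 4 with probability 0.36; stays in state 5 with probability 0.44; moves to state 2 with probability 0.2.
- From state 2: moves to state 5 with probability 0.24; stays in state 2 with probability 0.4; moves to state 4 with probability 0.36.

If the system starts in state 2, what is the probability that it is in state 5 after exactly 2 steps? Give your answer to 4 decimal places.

Sum over the intermediate state after 1 step:
P = P(state 2→state 4)·P(state 4→state 5) + P(state 2→state 5)·P(state 5→state 5) + P(state 2→state 2)·P(state 2→state 5)
  = 0.36×0.4 + 0.24×0.44 + 0.4×0.24
  = 0.1440 + 0.1056 + 0.0960 = 0.3456

0.3456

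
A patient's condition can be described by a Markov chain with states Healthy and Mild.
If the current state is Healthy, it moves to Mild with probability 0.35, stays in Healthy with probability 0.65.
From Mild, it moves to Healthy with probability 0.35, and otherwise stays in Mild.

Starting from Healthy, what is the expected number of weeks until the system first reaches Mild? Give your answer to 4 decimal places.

2.8571

Let t(s) be the expected number of weeks to first reach Mild from state s, with t(Mild) = 0. Conditioning on the first week:
t(Healthy) = 1 + 0.65·t(Healthy)
Solving: t(Healthy) = 2.8571.
Expected weeks from Healthy to Mild: 2.8571.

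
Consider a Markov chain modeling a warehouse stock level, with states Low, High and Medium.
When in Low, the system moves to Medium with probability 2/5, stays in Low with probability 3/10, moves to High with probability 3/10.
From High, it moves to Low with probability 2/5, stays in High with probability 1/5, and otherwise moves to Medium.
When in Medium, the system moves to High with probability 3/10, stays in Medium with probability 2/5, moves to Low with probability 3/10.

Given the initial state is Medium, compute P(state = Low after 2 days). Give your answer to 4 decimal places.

0.3300

Sum over the intermediate state after 1 day:
P = P(Medium→Low)·P(Low→Low) + P(Medium→High)·P(High→Low) + P(Medium→Medium)·P(Medium→Low)
  = 0.3×0.3 + 0.3×0.4 + 0.4×0.3
  = 0.0900 + 0.1200 + 0.1200 = 0.3300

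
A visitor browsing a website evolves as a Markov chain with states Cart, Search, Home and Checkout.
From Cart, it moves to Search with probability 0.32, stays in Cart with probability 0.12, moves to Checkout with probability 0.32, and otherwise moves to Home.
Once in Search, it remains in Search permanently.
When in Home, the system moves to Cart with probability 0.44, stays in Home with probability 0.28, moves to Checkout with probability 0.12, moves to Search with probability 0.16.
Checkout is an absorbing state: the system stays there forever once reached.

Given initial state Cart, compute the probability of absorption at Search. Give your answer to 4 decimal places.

0.5091

Let h(s) be the probability of absorption at Search starting from transient state s. Then h(Search) = 1 and h(Checkout) = 0. By first-step analysis:
h(Cart) = 0.12·h(Cart) + 0.32·1 + 0.24·h(Home) + 0.32·0
h(Home) = 0.44·h(Cart) + 0.16·1 + 0.28·h(Home) + 0.12·0
Solving: h(Cart) = 0.5091, h(Home) = 0.5333.
Starting from Cart, the probability is 0.5091.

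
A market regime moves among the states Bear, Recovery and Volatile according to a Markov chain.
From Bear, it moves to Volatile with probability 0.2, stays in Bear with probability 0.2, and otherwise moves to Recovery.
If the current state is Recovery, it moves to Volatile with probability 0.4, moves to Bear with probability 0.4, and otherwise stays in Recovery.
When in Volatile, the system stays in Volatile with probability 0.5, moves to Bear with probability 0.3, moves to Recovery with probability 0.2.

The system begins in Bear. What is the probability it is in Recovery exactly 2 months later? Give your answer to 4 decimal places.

Sum over the intermediate state after 1 month:
P = P(Bear→Bear)·P(Bear→Recovery) + P(Bear→Recovery)·P(Recovery→Recovery) + P(Bear→Volatile)·P(Volatile→Recovery)
  = 0.2×0.6 + 0.6×0.2 + 0.2×0.2
  = 0.1200 + 0.1200 + 0.0400 = 0.2800

0.2800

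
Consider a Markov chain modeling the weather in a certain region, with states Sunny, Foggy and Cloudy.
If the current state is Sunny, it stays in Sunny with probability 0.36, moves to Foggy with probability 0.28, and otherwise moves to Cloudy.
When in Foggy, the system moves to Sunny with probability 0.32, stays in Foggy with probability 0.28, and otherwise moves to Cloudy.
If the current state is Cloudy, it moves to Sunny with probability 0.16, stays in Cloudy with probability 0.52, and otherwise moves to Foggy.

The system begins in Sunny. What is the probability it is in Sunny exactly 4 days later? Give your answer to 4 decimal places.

0.2600

Propagate the distribution vector 4 days from Sunny.
After 0 days: (1.0000, 0.0000, 0.0000)
After 1 day: (0.3600, 0.2800, 0.3600)
After 2 days: (0.2768, 0.2944, 0.4288)
After 3 days: (0.2625, 0.2972, 0.4404)
After 4 days: (0.2600, 0.2976, 0.4423)
P(in Sunny after 4 days) = 0.2600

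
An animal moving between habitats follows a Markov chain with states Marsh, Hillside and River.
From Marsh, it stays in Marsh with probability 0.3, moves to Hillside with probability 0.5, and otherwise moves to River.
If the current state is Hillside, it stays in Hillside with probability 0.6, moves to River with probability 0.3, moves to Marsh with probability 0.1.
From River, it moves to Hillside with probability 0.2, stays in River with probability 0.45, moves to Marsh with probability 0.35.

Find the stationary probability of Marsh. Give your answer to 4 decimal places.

Let the stationary distribution be π with π = πP and π_1 + π_2 + π_3 = 1.
π_1 = 0.3·π_1 + 0.1·π_2 + 0.35·π_3
π_2 = 0.5·π_1 + 0.6·π_2 + 0.2·π_3
Solving with the normalization constraint gives π = (0.2270, 0.4468, 0.3262).
So the stationary probability of Marsh is 0.2270.

0.2270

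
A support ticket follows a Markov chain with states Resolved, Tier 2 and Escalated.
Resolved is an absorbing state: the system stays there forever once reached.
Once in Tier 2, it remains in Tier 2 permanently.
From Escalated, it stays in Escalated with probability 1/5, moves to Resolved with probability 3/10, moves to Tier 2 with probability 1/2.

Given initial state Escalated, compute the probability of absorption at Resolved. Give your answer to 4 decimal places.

Let h(s) be the probability of absorption at Resolved starting from transient state s. Then h(Resolved) = 1 and h(Tier 2) = 0. By first-step analysis:
h(Escalated) = 0.3·1 + 0.5·0 + 0.2·h(Escalated)
Solving: h(Escalated) = 0.3750.
Starting from Escalated, the probability is 0.3750.

0.3750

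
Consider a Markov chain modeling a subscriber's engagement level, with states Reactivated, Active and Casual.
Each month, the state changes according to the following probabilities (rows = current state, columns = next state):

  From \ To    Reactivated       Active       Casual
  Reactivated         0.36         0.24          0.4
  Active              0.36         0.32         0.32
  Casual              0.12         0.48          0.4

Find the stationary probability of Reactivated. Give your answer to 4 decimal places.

0.2709

Let the stationary distribution be π with π = πP and π_1 + π_2 + π_3 = 1.
π_1 = 0.36·π_1 + 0.36·π_2 + 0.12·π_3
π_2 = 0.24·π_1 + 0.32·π_2 + 0.48·π_3
Solving with the normalization constraint gives π = (0.2709, 0.3578, 0.3714).
So the stationary probability of Reactivated is 0.2709.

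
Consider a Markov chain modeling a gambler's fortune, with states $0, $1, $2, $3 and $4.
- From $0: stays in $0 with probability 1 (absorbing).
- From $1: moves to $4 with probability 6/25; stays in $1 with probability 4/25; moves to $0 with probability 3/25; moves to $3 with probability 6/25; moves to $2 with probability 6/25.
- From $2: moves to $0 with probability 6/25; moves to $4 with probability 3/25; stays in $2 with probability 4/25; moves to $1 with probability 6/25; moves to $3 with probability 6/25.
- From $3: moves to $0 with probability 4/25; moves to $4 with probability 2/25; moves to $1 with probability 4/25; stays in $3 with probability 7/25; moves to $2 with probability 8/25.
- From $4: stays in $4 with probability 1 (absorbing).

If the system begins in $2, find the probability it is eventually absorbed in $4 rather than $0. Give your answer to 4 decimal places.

Let h(s) be the probability of absorption at $4 starting from transient state s. Then h($4) = 1 and h($0) = 0. By first-step analysis:
h($1) = 0.12·0 + 0.16·h($1) + 0.24·h($2) + 0.24·h($3) + 0.24·1
h($2) = 0.24·0 + 0.24·h($1) + 0.16·h($2) + 0.24·h($3) + 0.12·1
h($3) = 0.16·0 + 0.16·h($1) + 0.32·h($2) + 0.28·h($3) + 0.08·1
Solving: h($1) = 0.5185, h($2) = 0.4074, h($3) = 0.4074.
Starting from $2, the probability is 0.4074.

0.4074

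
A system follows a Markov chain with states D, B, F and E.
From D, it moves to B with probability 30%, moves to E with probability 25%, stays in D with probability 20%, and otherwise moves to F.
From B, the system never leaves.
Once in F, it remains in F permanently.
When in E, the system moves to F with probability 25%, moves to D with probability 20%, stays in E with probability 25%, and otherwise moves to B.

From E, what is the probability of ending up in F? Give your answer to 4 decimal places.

Let h(s) be the probability of absorption at F starting from transient state s. Then h(F) = 1 and h(B) = 0. By first-step analysis:
h(D) = 0.2·h(D) + 0.3·0 + 0.25·1 + 0.25·h(E)
h(E) = 0.2·h(D) + 0.3·0 + 0.25·1 + 0.25·h(E)
Solving: h(D) = 0.4545, h(E) = 0.4545.
Starting from E, the probability is 0.4545.

0.4545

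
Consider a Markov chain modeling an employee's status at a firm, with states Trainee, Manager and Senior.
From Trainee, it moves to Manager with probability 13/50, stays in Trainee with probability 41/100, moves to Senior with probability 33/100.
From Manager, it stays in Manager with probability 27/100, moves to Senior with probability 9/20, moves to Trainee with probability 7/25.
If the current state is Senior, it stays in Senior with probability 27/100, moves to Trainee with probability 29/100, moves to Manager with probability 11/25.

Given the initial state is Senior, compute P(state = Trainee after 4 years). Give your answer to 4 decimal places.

Propagate the distribution vector 4 years from Senior.
After 0 years: (0.0000, 0.0000, 1.0000)
After 1 year: (0.2900, 0.4400, 0.2700)
After 2 years: (0.3204, 0.3130, 0.3666)
After 3 years: (0.3253, 0.3291, 0.3456)
After 4 years: (0.3257, 0.3255, 0.3488)
P(in Trainee after 4 years) = 0.3257

0.3257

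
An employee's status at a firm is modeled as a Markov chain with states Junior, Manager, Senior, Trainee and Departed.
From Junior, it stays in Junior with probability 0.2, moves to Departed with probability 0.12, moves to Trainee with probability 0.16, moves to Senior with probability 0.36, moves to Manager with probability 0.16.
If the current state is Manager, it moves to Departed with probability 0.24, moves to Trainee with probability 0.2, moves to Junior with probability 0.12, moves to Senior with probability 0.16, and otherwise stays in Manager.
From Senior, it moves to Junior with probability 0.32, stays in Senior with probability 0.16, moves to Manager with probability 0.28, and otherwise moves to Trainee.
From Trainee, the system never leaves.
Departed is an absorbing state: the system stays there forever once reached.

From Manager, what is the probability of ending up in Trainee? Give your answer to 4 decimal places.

0.5379

Let h(s) be the probability of absorption at Trainee starting from transient state s. Then h(Trainee) = 1 and h(Departed) = 0. By first-step analysis:
h(Junior) = 0.2·h(Junior) + 0.16·h(Manager) + 0.36·h(Senior) + 0.16·1 + 0.12·0
h(Manager) = 0.12·h(Junior) + 0.28·h(Manager) + 0.16·h(Senior) + 0.2·1 + 0.24·0
h(Senior) = 0.32·h(Junior) + 0.28·h(Manager) + 0.16·h(Senior) + 0.24·1
Solving: h(Junior) = 0.6238, h(Manager) = 0.5379, h(Senior) = 0.7026.
Starting from Manager, the probability is 0.5379.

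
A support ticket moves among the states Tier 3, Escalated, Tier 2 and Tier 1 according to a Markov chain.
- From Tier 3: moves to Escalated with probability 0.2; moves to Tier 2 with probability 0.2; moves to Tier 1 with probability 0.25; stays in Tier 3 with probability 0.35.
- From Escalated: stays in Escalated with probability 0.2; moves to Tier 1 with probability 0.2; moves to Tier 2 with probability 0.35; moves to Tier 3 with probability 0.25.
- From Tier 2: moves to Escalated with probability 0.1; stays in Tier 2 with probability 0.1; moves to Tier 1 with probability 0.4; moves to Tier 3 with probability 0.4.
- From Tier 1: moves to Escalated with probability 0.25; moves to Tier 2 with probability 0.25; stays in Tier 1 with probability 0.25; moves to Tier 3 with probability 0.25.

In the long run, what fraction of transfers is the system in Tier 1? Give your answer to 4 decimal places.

Let the stationary distribution be π with π = πP and π_1 + π_2 + π_3 + π_4 = 1.
π_1 = 0.35·π_1 + 0.25·π_2 + 0.4·π_3 + 0.25·π_4
π_2 = 0.2·π_1 + 0.2·π_2 + 0.1·π_3 + 0.25·π_4
π_3 = 0.2·π_1 + 0.35·π_2 + 0.1·π_3 + 0.25·π_4
Solving with the normalization constraint gives π = (0.3145, 0.1916, 0.2204, 0.2735).
So the stationary probability of Tier 1 is 0.2735.

0.2735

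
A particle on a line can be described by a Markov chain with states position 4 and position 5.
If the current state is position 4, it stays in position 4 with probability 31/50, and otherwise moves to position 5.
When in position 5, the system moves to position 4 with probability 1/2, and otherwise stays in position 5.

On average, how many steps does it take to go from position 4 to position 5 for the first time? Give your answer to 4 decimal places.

Let t(s) be the expected number of steps to first reach position 5 from state s, with t(position 5) = 0. Conditioning on the first step:
t(position 4) = 1 + 0.62·t(position 4)
Solving: t(position 4) = 2.6316.
Expected steps from position 4 to position 5: 2.6316.

2.6316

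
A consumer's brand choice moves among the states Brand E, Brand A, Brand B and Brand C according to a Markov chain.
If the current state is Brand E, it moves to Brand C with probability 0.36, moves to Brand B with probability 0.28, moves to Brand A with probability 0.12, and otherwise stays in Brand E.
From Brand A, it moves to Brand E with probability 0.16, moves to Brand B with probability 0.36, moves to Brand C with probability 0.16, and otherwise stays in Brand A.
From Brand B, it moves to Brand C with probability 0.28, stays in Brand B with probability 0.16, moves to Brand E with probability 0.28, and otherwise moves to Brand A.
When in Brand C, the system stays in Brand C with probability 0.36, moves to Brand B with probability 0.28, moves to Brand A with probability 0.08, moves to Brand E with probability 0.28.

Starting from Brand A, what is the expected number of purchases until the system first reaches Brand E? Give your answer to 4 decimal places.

4.4809

Let t(s) be the expected number of purchases to first reach Brand E from state s, with t(Brand E) = 0. Conditioning on the first purchase:
t(Brand A) = 1 + 0.32·t(Brand A) + 0.36·t(Brand B) + 0.16·t(Brand C)
t(Brand B) = 1 + 0.28·t(Brand A) + 0.16·t(Brand B) + 0.28·t(Brand C)
t(Brand C) = 1 + 0.08·t(Brand A) + 0.28·t(Brand B) + 0.36·t(Brand C)
Solving: t(Brand A) = 4.4809, t(Brand B) = 3.9707, t(Brand C) = 3.8598.
Expected purchases from Brand A to Brand E: 4.4809.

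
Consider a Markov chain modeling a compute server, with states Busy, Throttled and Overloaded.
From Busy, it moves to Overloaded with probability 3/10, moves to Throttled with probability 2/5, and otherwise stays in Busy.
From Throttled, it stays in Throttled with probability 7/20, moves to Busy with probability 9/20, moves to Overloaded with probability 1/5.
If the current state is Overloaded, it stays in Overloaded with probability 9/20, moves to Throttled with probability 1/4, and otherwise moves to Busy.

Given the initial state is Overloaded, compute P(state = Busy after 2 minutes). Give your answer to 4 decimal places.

Sum over the intermediate state after 1 minute:
P = P(Overloaded→Busy)·P(Busy→Busy) + P(Overloaded→Throttled)·P(Throttled→Busy) + P(Overloaded→Overloaded)·P(Overloaded→Busy)
  = 0.3×0.3 + 0.25×0.45 + 0.45×0.3
  = 0.0900 + 0.1125 + 0.1350 = 0.3375

0.3375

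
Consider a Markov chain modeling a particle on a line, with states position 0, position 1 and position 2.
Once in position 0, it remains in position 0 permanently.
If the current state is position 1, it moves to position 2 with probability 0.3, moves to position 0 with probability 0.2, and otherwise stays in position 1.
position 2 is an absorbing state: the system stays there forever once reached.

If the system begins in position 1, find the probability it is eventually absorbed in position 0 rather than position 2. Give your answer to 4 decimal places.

Let h(s) be the probability of absorption at position 0 starting from transient state s. Then h(position 0) = 1 and h(position 2) = 0. By first-step analysis:
h(position 1) = 0.2·1 + 0.5·h(position 1) + 0.3·0
Solving: h(position 1) = 0.4000.
Starting from position 1, the probability is 0.4000.

0.4000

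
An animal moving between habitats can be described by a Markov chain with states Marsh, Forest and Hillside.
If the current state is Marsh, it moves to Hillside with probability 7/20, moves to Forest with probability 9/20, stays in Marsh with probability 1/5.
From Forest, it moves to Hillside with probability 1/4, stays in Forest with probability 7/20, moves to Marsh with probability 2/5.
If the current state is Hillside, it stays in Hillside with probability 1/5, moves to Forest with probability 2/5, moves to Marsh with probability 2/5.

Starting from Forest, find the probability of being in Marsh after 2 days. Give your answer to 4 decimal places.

0.3200

Sum over the intermediate state after 1 day:
P = P(Forest→Marsh)·P(Marsh→Marsh) + P(Forest→Forest)·P(Forest→Marsh) + P(Forest→Hillside)·P(Hillside→Marsh)
  = 0.4×0.2 + 0.35×0.4 + 0.25×0.4
  = 0.0800 + 0.1400 + 0.1000 = 0.3200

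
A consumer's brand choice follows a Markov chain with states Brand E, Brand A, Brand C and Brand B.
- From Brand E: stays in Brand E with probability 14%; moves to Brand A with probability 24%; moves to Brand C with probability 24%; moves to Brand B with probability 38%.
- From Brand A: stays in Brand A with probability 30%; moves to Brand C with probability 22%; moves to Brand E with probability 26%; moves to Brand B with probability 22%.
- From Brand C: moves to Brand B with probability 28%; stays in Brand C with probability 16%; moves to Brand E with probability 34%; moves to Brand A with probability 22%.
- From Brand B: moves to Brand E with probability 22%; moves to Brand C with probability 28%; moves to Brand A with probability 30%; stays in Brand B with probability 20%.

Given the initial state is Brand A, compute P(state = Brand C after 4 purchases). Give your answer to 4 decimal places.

Propagate the distribution vector 4 purchases from Brand A.
After 0 purchases: (0.0000, 1.0000, 0.0000, 0.0000)
After 1 purchase: (0.2600, 0.3000, 0.2200, 0.2200)
After 2 purchases: (0.2376, 0.2668, 0.2252, 0.2704)
After 3 purchases: (0.2387, 0.2677, 0.2275, 0.2661)
After 4 purchases: (0.2389, 0.2675, 0.2271, 0.2665)
P(in Brand C after 4 purchases) = 0.2271

0.2271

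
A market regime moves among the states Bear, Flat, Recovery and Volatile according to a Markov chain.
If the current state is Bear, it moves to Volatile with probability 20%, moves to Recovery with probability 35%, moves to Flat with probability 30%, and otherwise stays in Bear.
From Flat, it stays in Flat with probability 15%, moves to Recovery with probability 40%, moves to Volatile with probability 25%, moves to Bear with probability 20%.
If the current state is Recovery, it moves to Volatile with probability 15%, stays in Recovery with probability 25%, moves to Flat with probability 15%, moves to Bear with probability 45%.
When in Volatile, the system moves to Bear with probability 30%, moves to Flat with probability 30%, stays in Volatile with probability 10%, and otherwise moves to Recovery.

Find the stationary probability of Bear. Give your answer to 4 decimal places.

0.2836

Let the stationary distribution be π with π = πP and π_1 + π_2 + π_3 + π_4 = 1.
π_1 = 0.15·π_1 + 0.2·π_2 + 0.45·π_3 + 0.3·π_4
π_2 = 0.3·π_1 + 0.15·π_2 + 0.15·π_3 + 0.3·π_4
π_3 = 0.35·π_1 + 0.4·π_2 + 0.25·π_3 + 0.3·π_4
Solving with the normalization constraint gives π = (0.2836, 0.2191, 0.3201, 0.1772).
So the stationary probability of Bear is 0.2836.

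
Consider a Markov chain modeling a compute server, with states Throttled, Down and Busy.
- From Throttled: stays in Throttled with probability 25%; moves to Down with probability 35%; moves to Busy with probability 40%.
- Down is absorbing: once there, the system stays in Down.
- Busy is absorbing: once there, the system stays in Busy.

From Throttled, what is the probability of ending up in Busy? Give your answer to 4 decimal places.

0.5333

Let h(s) be the probability of absorption at Busy starting from transient state s. Then h(Busy) = 1 and h(Down) = 0. By first-step analysis:
h(Throttled) = 0.25·h(Throttled) + 0.35·0 + 0.4·1
Solving: h(Throttled) = 0.5333.
Starting from Throttled, the probability is 0.5333.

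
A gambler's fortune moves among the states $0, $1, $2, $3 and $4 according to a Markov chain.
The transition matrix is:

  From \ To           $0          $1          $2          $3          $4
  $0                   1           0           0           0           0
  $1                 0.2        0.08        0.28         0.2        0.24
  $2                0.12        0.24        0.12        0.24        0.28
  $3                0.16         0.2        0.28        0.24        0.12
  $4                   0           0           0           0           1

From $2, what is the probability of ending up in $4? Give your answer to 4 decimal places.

Let h(s) be the probability of absorption at $4 starting from transient state s. Then h($4) = 1 and h($0) = 0. By first-step analysis:
h($1) = 0.2·0 + 0.08·h($1) + 0.28·h($2) + 0.2·h($3) + 0.24·1
h($2) = 0.12·0 + 0.24·h($1) + 0.12·h($2) + 0.24·h($3) + 0.28·1
h($3) = 0.16·0 + 0.2·h($1) + 0.28·h($2) + 0.24·h($3) + 0.12·1
Solving: h($1) = 0.5651, h($2) = 0.6180, h($3) = 0.5343.
Starting from $2, the probability is 0.6180.

0.6180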